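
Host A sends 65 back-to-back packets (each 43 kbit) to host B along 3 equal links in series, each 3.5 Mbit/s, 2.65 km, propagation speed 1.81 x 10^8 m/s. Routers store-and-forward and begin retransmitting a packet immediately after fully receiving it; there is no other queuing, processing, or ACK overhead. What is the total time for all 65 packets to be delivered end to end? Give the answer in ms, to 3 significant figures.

Per-hop transmission t_tx = L/R = 43000/3500000 = 12.2857 ms.
Per-hop propagation t_prop = 2650/181000000 = 0.0146409 ms.
Pipeline fill: first packet needs 3·t_tx to clear all hops; remaining 64 packets each add one t_tx.
Total = (3+65-1)·t_tx + 3·t_prop = 67·12.2857 + 3·0.0146409 = 823 ms.

823 ms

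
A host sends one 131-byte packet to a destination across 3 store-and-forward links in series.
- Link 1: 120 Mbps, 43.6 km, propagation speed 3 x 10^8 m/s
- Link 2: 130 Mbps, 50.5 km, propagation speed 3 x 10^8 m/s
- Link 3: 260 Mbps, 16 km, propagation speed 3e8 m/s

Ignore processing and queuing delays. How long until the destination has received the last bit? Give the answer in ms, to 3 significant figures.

L = 131 × 8 = 1048 bits.
Transmission delays (L/R per hop): 0.00873333, 0.00806154, 0.00403077 ms; sum = 0.0208256 ms.
Propagation delays (d/s per hop): 0.145333, 0.168333, 0.0533333 ms; sum = 0.367 ms.
End-to-end = 0.388 ms.

0.388 ms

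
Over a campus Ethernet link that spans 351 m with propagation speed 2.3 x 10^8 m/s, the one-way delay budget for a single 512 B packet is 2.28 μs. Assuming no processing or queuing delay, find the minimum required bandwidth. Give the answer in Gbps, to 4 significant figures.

L = 4096 bits.
Propagation delay = 351 / 2.3e+08 = 1.52609 μs.
Transmission budget = 2.28 − 1.52609 = 0.753913 μs.
R ≥ L / t_tx = 4096 bits / 7.53913e-07 s = 5.433 Gbps.

5.433 Gbps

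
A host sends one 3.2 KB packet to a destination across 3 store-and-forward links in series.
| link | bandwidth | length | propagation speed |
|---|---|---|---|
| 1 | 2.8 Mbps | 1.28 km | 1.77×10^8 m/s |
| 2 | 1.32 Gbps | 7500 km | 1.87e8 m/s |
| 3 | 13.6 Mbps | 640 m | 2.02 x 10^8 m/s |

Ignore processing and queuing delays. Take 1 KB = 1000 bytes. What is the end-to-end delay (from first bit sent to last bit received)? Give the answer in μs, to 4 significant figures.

51160 μs

L = 25600 bits.
Transmission delays (L/R per hop): 9142.86, 19.3939, 1882.35 μs; sum = 11044.6 μs.
Propagation delays (d/s per hop): 7.23164, 40107, 3.16832 μs; sum = 40117.4 μs.
End-to-end = 51160 μs.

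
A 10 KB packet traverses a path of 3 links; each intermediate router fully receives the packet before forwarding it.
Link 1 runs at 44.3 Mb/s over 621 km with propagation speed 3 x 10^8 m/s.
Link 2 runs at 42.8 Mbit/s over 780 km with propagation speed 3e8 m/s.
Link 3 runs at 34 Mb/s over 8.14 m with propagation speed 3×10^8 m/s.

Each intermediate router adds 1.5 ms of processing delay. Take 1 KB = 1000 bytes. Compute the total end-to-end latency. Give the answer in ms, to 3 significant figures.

13.7 ms

L = 80000 bits.
Transmission delays (L/R per hop): 1.80587, 1.86916, 2.35294 ms; sum = 6.02797 ms.
Propagation delays (d/s per hop): 2.07, 2.6, 2.71333e-05 ms; sum = 4.67003 ms.
Processing at 2 router(s): 2 × 1.5 ms = 3 ms.
End-to-end = 13.7 ms.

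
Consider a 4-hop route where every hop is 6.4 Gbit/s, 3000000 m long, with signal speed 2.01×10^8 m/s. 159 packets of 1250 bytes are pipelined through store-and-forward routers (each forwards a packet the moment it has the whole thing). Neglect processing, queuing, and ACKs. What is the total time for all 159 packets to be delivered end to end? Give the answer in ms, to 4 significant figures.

59.95 ms

Per-hop transmission t_tx = L/R = 10000/6400000000 = 0.0015625 ms.
Per-hop propagation t_prop = 3000000/2.01e+08 = 14.9254 ms.
Pipeline fill: first packet needs 4·t_tx to clear all hops; remaining 158 packets each add one t_tx.
Total = (4+159-1)·t_tx + 4·t_prop = 162·0.0015625 + 4·14.9254 = 59.95 ms.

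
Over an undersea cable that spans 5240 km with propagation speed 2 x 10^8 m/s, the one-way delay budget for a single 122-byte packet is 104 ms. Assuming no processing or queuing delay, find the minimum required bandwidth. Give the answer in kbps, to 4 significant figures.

12.54 kbps

L = 976 bits.
Propagation delay = 5240000 / 200000000 = 26.2 ms.
Transmission budget = 104 − 26.2 = 77.8 ms.
R ≥ L / t_tx = 976 bits / 0.0778 s = 12.54 kbps.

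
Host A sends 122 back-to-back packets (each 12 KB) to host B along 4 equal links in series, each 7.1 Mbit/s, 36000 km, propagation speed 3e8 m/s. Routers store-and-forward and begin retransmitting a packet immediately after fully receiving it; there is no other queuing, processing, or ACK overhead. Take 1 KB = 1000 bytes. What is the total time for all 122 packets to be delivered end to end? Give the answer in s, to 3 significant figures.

2.17 s

Per-hop transmission t_tx = L/R = 96000/7100000 = 0.0135211 s.
Per-hop propagation t_prop = 36000000/300000000 = 0.12 s.
Pipeline fill: first packet needs 4·t_tx to clear all hops; remaining 121 packets each add one t_tx.
Total = (4+122-1)·t_tx + 4·t_prop = 125·0.0135211 + 4·0.12 = 2.17 s.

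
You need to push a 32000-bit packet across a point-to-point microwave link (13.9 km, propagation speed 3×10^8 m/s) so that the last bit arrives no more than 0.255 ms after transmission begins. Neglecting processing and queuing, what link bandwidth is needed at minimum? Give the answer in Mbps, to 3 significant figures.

Propagation delay = 13900 / 300000000 = 0.0463333 ms.
Transmission budget = 0.255 − 0.0463333 = 0.208667 ms.
R ≥ L / t_tx = 32000 bits / 0.000208667 s = 153 Mbps.

153 Mbps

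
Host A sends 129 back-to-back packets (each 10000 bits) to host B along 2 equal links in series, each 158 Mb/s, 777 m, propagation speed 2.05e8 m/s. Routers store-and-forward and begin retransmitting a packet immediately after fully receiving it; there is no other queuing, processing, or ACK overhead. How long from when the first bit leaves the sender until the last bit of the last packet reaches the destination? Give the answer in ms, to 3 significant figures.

Per-hop transmission t_tx = L/R = 10000/158000000 = 0.0632911 ms.
Per-hop propagation t_prop = 777/2.05e+08 = 0.00379024 ms.
Pipeline fill: first packet needs 2·t_tx to clear all hops; remaining 128 packets each add one t_tx.
Total = (2+129-1)·t_tx + 2·t_prop = 130·0.0632911 + 2·0.00379024 = 8.24 ms.

8.24 ms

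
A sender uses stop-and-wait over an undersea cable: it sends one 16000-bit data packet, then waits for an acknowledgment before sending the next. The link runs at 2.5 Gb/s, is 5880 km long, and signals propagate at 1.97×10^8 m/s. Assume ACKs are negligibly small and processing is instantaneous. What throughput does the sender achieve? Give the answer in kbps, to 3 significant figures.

t_tx = L/R = 16000/2500000000 = 6.4e-06 s.
t_prop = 5880000/197000000 = 0.0298477 s; RTT = 0.0596954 s.
Cycle = t_tx + RTT = 0.0597018 s.
Throughput = L / cycle = 16000 / 0.0597018 = 268 kbps.

268 kbps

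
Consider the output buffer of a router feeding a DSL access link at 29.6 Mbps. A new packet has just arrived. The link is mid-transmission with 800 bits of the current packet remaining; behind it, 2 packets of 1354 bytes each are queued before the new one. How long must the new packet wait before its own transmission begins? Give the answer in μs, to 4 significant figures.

758.9 μs

Each queued packet: L/R = 10832/29600000 = 365.946 μs.
2 queued → 731.892 μs.
Plus remaining 800 bits of current packet: 27.027 μs.
Queuing delay = 758.9 μs.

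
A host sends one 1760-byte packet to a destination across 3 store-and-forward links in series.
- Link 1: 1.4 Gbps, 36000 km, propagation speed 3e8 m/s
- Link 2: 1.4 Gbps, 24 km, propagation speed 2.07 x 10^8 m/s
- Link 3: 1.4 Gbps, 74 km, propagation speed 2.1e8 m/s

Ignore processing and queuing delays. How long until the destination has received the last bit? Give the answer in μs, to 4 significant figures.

L = 1760 × 8 = 14080 bits.
Transmission delay per hop = L/R = 14080/1400000000 = 10.0571 μs; 3 hops → 30.1714 μs.
Propagation delays (d/s per hop): 120000, 115.942, 352.381 μs; sum = 120468 μs.
End-to-end = 120500 μs.

120500 μs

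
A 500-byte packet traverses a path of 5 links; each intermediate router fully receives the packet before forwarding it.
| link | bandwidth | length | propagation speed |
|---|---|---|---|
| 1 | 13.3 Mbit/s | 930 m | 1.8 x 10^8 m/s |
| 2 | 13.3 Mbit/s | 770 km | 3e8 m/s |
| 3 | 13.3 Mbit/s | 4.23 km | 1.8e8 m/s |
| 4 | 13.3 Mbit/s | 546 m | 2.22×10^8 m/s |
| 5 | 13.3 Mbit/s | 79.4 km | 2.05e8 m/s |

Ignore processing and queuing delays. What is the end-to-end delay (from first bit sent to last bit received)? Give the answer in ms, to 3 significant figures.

L = 500 × 8 = 4000 bits.
Transmission delay per hop = L/R = 4000/13300000 = 0.300752 ms; 5 hops → 1.50376 ms.
Propagation delays (d/s per hop): 0.00516667, 2.56667, 0.0235, 0.00245946, 0.387317 ms; sum = 2.98511 ms.
End-to-end = 4.49 ms.

4.49 ms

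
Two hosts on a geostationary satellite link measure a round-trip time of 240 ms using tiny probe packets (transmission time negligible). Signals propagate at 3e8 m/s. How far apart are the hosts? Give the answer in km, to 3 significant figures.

36000 km

One-way propagation = RTT/2 = 120 ms.
d = s × t = 300000000 × 0.12 = 36000 km.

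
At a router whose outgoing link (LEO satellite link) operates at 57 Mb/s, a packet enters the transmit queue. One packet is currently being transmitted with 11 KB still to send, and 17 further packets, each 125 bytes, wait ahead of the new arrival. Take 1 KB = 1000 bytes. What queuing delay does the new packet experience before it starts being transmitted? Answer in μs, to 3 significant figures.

1840 μs

Each queued packet: L/R = 1000/57000000 = 17.5439 μs.
17 queued → 298.246 μs.
Plus remaining 88000 bits of current packet: 1543.86 μs.
Queuing delay = 1840 μs.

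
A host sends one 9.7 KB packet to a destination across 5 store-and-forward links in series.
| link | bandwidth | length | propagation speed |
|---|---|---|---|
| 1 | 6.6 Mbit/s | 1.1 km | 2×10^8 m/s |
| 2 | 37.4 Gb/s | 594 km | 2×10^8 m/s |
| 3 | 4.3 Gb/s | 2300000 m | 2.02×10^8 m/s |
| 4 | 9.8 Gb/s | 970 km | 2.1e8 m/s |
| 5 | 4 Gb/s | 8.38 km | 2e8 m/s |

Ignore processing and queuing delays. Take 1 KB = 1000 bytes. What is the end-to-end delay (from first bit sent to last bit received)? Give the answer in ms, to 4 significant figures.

30.83 ms

L = 77600 bits.
Transmission delays (L/R per hop): 11.7576, 0.00207487, 0.0180465, 0.00791837, 0.0194 ms; sum = 11.805 ms.
Propagation delays (d/s per hop): 0.0055, 2.97, 11.3861, 4.61905, 0.0419 ms; sum = 19.0226 ms.
End-to-end = 30.83 ms.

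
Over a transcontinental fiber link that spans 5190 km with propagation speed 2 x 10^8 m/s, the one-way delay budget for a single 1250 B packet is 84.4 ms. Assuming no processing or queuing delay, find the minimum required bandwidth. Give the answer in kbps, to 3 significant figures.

171 kbps

L = 10000 bits.
Propagation delay = 5190000 / 200000000 = 25.95 ms.
Transmission budget = 84.4 − 25.95 = 58.45 ms.
R ≥ L / t_tx = 10000 bits / 0.05845 s = 171 kbps.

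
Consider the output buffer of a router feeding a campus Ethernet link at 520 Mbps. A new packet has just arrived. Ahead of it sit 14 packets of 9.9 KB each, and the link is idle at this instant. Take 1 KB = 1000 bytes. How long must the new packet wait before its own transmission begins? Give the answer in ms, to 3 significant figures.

Each queued packet: L/R = 79200/520000000 = 0.152308 ms.
14 queued → 2.13231 ms.
Queuing delay = 2.13 ms.

2.13 ms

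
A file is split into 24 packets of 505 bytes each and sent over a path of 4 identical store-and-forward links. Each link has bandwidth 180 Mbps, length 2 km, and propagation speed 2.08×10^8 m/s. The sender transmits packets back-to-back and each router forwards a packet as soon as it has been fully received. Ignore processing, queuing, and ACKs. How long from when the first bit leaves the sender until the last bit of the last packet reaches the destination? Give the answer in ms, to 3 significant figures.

0.644 ms

Per-hop transmission t_tx = L/R = 4040/180000000 = 0.0224444 ms.
Per-hop propagation t_prop = 2000/208000000 = 0.00961538 ms.
Pipeline fill: first packet needs 4·t_tx to clear all hops; remaining 23 packets each add one t_tx.
Total = (4+24-1)·t_tx + 4·t_prop = 27·0.0224444 + 4·0.00961538 = 0.644 ms.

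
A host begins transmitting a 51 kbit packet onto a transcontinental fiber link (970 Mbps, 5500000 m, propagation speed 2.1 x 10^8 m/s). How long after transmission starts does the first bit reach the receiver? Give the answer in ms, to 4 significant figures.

First bit experiences only propagation delay: d/s = 5500000/210000000 = 26.19 ms.

26.19 ms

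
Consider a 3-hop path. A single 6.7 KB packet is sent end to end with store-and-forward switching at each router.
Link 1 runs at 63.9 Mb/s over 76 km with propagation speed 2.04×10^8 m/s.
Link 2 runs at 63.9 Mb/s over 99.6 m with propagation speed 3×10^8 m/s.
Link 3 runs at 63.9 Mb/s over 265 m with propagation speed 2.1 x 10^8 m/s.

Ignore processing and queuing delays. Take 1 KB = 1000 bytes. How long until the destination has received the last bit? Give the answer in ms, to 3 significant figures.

L = 53600 bits.
Transmission delay per hop = L/R = 53600/63900000 = 0.838811 ms; 3 hops → 2.51643 ms.
Propagation delays (d/s per hop): 0.372549, 0.000332, 0.0012619 ms; sum = 0.374143 ms.
End-to-end = 2.89 ms.

2.89 ms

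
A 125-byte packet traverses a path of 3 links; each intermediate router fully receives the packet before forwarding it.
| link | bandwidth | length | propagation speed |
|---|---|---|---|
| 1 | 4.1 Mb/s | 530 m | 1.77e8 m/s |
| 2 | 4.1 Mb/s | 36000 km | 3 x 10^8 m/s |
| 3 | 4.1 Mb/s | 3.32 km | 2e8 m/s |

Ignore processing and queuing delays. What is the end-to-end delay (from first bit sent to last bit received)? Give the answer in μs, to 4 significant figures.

L = 125 × 8 = 1000 bits.
Transmission delay per hop = L/R = 1000/4.1e+06 = 243.902 μs; 3 hops → 731.707 μs.
Propagation delays (d/s per hop): 2.99435, 120000, 16.6 μs; sum = 120020 μs.
End-to-end = 120800 μs.

120800 μs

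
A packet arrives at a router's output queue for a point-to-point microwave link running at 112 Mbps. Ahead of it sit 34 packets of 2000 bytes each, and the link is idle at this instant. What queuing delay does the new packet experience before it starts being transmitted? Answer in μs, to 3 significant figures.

4860 μs

Each queued packet: L/R = 16000/112000000 = 142.857 μs.
34 queued → 4857.14 μs.
Queuing delay = 4860 μs.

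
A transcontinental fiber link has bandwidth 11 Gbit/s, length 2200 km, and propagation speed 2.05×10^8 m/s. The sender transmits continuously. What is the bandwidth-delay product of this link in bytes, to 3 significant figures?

Propagation delay = 2200000 / 2.05e+08 = 0.0107317 s.
BDP = R × t_prop = 11000000000 × 0.0107317 = 118049000 bits.
In bytes: 118049000/8 = 14800000 bytes.

14800000 bytes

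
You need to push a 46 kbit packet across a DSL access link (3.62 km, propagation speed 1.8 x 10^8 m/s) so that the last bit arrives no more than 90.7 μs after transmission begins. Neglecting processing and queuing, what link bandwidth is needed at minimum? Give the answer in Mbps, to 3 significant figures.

652 Mbps

Propagation delay = 3620 / 180000000 = 20.1111 μs.
Transmission budget = 90.7 − 20.1111 = 70.5889 μs.
R ≥ L / t_tx = 46000 bits / 7.05889e-05 s = 652 Mbps.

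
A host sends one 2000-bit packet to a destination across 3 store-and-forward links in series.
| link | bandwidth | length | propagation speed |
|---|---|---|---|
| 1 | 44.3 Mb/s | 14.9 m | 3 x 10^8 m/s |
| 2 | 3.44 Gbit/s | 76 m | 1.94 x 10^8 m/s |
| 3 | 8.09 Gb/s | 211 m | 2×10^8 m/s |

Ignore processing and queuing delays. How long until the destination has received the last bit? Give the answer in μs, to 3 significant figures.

47.5 μs

Transmission delays (L/R per hop): 45.1467, 0.581395, 0.247219 μs; sum = 45.9753 μs.
Propagation delays (d/s per hop): 0.0496667, 0.391753, 1.055 μs; sum = 1.49642 μs.
End-to-end = 47.5 μs.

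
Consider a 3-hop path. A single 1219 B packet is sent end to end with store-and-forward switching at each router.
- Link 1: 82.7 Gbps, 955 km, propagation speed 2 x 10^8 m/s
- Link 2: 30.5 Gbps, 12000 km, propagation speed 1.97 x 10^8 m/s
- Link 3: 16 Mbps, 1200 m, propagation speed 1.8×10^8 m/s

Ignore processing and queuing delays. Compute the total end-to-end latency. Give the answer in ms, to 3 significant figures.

66.3 ms

L = 1219 × 8 = 9752 bits.
Transmission delays (L/R per hop): 0.00011792, 0.000319738, 0.6095 ms; sum = 0.609938 ms.
Propagation delays (d/s per hop): 4.775, 60.9137, 0.00666667 ms; sum = 65.6954 ms.
End-to-end = 66.3 ms.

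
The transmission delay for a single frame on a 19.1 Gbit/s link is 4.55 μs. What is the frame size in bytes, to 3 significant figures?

10900 bytes

L = R × t_tx = 19100000000 b/s × 4.55e-06 s = 86905 bits.
In bytes: 86905 / 8 = 10900 bytes.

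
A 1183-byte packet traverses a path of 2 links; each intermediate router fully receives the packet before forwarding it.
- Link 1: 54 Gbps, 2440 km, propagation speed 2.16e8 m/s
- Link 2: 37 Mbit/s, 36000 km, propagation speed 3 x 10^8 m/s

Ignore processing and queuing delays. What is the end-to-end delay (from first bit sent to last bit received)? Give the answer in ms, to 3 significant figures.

L = 1183 × 8 = 9464 bits.
Transmission delays (L/R per hop): 0.000175259, 0.255784 ms; sum = 0.255959 ms.
Propagation delays (d/s per hop): 11.2963, 120 ms; sum = 131.296 ms.
End-to-end = 132 ms.

132 ms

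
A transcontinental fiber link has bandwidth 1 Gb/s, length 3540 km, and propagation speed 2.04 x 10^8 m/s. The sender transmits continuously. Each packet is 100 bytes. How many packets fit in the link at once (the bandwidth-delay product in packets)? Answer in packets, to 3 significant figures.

21700 packets

Propagation delay = 3540000 / 204000000 = 0.0173529 s.
BDP = R × t_prop = 1000000000 × 0.0173529 = 17352900 bits.
In packets of 800 bits: 21700 packets.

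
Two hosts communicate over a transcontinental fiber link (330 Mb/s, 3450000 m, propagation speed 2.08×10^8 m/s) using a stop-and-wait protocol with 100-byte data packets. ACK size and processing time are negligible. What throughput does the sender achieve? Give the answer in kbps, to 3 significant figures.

24.1 kbps

t_tx = L/R = 800/330000000 = 2.42424e-06 s.
t_prop = 3450000/208000000 = 0.0165865 s; RTT = 0.0331731 s.
Cycle = t_tx + RTT = 0.0331755 s.
Throughput = L / cycle = 800 / 0.0331755 = 24.1 kbps.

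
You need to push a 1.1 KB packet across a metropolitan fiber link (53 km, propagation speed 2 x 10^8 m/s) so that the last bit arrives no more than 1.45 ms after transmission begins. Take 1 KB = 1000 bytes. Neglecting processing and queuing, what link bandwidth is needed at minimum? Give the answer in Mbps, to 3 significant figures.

L = 8800 bits.
Propagation delay = 53000 / 200000000 = 0.265 ms.
Transmission budget = 1.45 − 0.265 = 1.185 ms.
R ≥ L / t_tx = 8800 bits / 0.001185 s = 7.43 Mbps.

7.43 Mbps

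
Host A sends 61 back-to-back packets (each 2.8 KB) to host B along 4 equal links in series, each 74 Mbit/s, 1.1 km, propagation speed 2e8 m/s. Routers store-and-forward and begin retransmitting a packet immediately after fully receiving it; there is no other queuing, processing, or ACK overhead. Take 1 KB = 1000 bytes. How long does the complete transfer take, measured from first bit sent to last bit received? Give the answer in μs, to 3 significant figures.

Per-hop transmission t_tx = L/R = 22400/74000000 = 302.703 μs.
Per-hop propagation t_prop = 1100/200000000 = 5.5 μs.
Pipeline fill: first packet needs 4·t_tx to clear all hops; remaining 60 packets each add one t_tx.
Total = (4+61-1)·t_tx + 4·t_prop = 64·302.703 + 4·5.5 = 19400 μs.

19400 μs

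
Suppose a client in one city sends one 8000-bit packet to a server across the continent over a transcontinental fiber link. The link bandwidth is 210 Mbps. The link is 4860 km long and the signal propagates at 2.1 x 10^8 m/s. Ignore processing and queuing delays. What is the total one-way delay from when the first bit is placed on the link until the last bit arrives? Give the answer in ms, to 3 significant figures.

23.2 ms

Transmission delay = L/R = 8000 / 210000000 = 0.0380952 ms.
Propagation delay = d/s = 4860000 m / 210000000 m/s = 23.1429 ms.
Total = 23.2 ms.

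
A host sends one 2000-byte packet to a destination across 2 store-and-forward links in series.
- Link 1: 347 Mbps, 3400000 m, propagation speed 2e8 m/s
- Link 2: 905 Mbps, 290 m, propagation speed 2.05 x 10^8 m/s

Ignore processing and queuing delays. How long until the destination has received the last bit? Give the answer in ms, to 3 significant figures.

L = 2000 × 8 = 16000 bits.
Transmission delays (L/R per hop): 0.0461095, 0.0176796 ms; sum = 0.0637891 ms.
Propagation delays (d/s per hop): 17, 0.00141463 ms; sum = 17.0014 ms.
End-to-end = 17.1 ms.

17.1 ms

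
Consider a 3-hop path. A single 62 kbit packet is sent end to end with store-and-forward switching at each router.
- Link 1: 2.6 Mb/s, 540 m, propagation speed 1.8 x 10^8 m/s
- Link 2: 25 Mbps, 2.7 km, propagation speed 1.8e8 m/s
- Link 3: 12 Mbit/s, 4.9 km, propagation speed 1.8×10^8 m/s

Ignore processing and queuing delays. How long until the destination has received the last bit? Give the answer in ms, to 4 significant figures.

31.54 ms

L = 62000 bits.
Transmission delays (L/R per hop): 23.8462, 2.48, 5.16667 ms; sum = 31.4928 ms.
Propagation delays (d/s per hop): 0.003, 0.015, 0.0272222 ms; sum = 0.0452222 ms.
End-to-end = 31.54 ms.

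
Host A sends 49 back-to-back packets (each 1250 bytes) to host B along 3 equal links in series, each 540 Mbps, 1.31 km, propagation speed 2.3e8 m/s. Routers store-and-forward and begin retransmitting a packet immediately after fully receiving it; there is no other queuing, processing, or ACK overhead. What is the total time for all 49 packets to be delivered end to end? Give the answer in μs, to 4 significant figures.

Per-hop transmission t_tx = L/R = 10000/540000000 = 18.5185 μs.
Per-hop propagation t_prop = 1310/2.3e+08 = 5.69565 μs.
Pipeline fill: first packet needs 3·t_tx to clear all hops; remaining 48 packets each add one t_tx.
Total = (3+49-1)·t_tx + 3·t_prop = 51·18.5185 + 3·5.69565 = 961.5 μs.

961.5 μs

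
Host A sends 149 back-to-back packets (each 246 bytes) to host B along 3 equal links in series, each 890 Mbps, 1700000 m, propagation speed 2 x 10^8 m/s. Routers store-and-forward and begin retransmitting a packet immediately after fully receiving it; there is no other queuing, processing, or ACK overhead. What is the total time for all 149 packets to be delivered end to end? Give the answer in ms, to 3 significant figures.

25.8 ms

Per-hop transmission t_tx = L/R = 1968/890000000 = 0.00221124 ms.
Per-hop propagation t_prop = 1700000/200000000 = 8.5 ms.
Pipeline fill: first packet needs 3·t_tx to clear all hops; remaining 148 packets each add one t_tx.
Total = (3+149-1)·t_tx + 3·t_prop = 151·0.00221124 + 3·8.5 = 25.8 ms.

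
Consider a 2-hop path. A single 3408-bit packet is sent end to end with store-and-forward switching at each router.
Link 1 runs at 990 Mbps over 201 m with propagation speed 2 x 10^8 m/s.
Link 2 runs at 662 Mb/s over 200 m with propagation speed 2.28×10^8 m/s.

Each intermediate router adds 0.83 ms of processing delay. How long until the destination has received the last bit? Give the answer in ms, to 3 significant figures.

Transmission delays (L/R per hop): 0.00344242, 0.00514804 ms; sum = 0.00859046 ms.
Propagation delays (d/s per hop): 0.001005, 0.000877193 ms; sum = 0.00188219 ms.
Processing at 1 router(s): 1 × 0.83 ms = 0.83 ms.
End-to-end = 0.840 ms.

0.840 ms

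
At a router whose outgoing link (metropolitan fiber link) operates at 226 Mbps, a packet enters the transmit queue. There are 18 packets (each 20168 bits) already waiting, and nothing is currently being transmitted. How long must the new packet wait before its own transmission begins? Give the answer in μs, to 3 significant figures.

1610 μs

Each queued packet: L/R = 20168/226000000 = 89.2389 μs.
18 queued → 1606.3 μs.
Queuing delay = 1610 μs.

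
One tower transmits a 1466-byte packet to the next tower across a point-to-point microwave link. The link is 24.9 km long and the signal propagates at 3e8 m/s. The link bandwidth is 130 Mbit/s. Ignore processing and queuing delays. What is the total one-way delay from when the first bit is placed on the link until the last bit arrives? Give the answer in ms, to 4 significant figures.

L = 1466 × 8 = 11728 bits.
Transmission delay = L/R = 11728 / 130000000 = 0.0902154 ms.
Propagation delay = d/s = 24900 m / 300000000 m/s = 0.083 ms.
Total = 0.1732 ms.

0.1732 ms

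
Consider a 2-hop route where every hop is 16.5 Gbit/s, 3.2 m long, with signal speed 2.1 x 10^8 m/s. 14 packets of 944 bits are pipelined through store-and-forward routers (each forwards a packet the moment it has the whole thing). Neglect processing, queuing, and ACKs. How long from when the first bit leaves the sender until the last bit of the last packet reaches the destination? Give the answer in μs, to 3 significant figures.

Per-hop transmission t_tx = L/R = 944/16500000000 = 0.0572121 μs.
Per-hop propagation t_prop = 3.2/210000000 = 0.0152381 μs.
Pipeline fill: first packet needs 2·t_tx to clear all hops; remaining 13 packets each add one t_tx.
Total = (2+14-1)·t_tx + 2·t_prop = 15·0.0572121 + 2·0.0152381 = 0.889 μs.

0.889 μs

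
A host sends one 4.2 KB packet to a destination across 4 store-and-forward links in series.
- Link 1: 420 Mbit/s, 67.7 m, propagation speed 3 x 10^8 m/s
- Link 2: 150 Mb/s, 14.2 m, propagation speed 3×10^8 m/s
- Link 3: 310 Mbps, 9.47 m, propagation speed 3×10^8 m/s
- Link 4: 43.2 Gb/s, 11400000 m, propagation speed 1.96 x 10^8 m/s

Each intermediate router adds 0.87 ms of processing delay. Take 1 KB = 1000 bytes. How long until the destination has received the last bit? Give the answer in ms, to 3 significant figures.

L = 33600 bits.
Transmission delays (L/R per hop): 0.08, 0.224, 0.108387, 0.000777778 ms; sum = 0.413165 ms.
Propagation delays (d/s per hop): 0.000225667, 4.73333e-05, 3.15667e-05, 58.1633 ms; sum = 58.1636 ms.
Processing at 3 router(s): 3 × 0.87 ms = 2.61 ms.
End-to-end = 61.2 ms.

61.2 ms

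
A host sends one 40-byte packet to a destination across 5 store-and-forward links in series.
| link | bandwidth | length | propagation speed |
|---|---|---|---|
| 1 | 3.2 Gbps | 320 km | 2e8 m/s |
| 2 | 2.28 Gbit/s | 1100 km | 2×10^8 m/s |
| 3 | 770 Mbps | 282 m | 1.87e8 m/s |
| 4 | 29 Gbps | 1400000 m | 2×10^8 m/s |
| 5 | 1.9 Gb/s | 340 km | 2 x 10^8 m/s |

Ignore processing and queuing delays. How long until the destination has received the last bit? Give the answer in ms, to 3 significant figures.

15.8 ms

L = 40 × 8 = 320 bits.
Transmission delays (L/R per hop): 0.0001, 0.000140351, 0.000415584, 1.10345e-05, 0.000168421 ms; sum = 0.000835391 ms.
Propagation delays (d/s per hop): 1.6, 5.5, 0.00150802, 7, 1.7 ms; sum = 15.8015 ms.
End-to-end = 15.8 ms.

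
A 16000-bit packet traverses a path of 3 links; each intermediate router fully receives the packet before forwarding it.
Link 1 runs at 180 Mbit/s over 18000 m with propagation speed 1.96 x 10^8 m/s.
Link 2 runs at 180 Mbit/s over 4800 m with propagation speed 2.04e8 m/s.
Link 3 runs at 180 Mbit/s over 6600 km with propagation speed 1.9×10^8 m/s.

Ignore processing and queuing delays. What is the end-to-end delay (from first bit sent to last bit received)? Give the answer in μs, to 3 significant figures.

35100 μs

Transmission delay per hop = L/R = 16000/180000000 = 88.8889 μs; 3 hops → 266.667 μs.
Propagation delays (d/s per hop): 91.8367, 23.5294, 34736.8 μs; sum = 34852.2 μs.
End-to-end = 35100 μs.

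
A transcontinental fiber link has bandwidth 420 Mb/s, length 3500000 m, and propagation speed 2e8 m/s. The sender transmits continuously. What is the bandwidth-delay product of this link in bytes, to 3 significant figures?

Propagation delay = 3500000 / 200000000 = 0.0175 s.
BDP = R × t_prop = 420000000 × 0.0175 = 7350000 bits.
In bytes: 7350000/8 = 919000 bytes.

919000 bytes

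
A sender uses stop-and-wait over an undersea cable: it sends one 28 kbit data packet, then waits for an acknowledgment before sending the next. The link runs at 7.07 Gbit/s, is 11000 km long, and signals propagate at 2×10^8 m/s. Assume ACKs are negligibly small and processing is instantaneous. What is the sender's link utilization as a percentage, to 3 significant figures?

0.00360 %

t_tx = L/R = 28000/7070000000 = 3.9604e-06 s.
t_prop = 11000000/200000000 = 0.055 s; RTT = 0.11 s.
Cycle = t_tx + RTT = 0.110004 s.
Utilization = t_tx / cycle = 3.9604e-06/0.110004 = 0.00360 %.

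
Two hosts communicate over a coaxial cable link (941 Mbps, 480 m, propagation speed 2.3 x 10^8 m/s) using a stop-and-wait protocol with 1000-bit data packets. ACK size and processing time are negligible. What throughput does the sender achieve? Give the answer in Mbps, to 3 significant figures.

t_tx = L/R = 1000/941000000 = 1.0627e-06 s.
t_prop = 480/2.3e+08 = 2.08696e-06 s; RTT = 4.17391e-06 s.
Cycle = t_tx + RTT = 5.23661e-06 s.
Throughput = L / cycle = 1000 / 5.23661e-06 = 191 Mbps.

191 Mbps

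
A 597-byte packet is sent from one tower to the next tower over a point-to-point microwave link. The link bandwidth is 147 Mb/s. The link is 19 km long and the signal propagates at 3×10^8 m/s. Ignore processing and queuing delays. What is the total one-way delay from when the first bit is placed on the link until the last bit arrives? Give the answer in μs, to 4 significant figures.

L = 597 × 8 = 4776 bits.
Transmission delay = L/R = 4776 / 147000000 = 32.4898 μs.
Propagation delay = d/s = 19000 m / 300000000 m/s = 63.3333 μs.
Total = 95.82 μs.

95.82 μs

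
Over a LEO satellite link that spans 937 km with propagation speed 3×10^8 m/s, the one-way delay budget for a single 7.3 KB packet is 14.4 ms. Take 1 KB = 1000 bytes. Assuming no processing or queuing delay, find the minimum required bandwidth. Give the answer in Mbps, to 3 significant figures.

L = 58400 bits.
Propagation delay = 937000 / 300000000 = 3.12333 ms.
Transmission budget = 14.4 − 3.12333 = 11.2767 ms.
R ≥ L / t_tx = 58400 bits / 0.0112767 s = 5.18 Mbps.

5.18 Mbps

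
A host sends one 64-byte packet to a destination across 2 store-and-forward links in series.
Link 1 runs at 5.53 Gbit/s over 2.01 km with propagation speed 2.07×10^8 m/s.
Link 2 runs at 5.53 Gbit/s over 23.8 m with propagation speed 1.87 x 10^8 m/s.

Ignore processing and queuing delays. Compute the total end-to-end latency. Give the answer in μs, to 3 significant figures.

L = 64 × 8 = 512 bits.
Transmission delay per hop = L/R = 512/5530000000 = 0.0925859 μs; 2 hops → 0.185172 μs.
Propagation delays (d/s per hop): 9.71014, 0.127273 μs; sum = 9.83742 μs.
End-to-end = 10.0 μs.

10.0 μs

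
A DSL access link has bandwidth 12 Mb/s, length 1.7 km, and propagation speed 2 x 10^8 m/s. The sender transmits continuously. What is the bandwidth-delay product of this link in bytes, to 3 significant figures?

12.8 bytes

Propagation delay = 1700 / 200000000 = 8.5e-06 s.
BDP = R × t_prop = 12000000 × 8.5e-06 = 102 bits.
In bytes: 102/8 = 12.8 bytes.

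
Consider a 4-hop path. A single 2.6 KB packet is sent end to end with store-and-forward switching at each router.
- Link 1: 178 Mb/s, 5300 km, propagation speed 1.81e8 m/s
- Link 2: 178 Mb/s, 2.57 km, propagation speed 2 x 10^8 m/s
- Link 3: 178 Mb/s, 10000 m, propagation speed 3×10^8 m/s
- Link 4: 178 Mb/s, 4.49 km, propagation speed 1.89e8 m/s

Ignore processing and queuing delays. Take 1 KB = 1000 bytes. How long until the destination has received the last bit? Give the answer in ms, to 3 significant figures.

29.8 ms

L = 20800 bits.
Transmission delay per hop = L/R = 20800/178000000 = 0.116854 ms; 4 hops → 0.467416 ms.
Propagation delays (d/s per hop): 29.2818, 0.01285, 0.0333333, 0.0237566 ms; sum = 29.3517 ms.
End-to-end = 29.8 ms.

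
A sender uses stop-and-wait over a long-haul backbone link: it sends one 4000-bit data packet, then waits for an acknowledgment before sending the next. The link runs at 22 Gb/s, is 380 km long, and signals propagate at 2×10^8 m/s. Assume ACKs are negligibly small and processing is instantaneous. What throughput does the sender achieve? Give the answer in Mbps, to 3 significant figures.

1.05 Mbps

t_tx = L/R = 4000/22000000000 = 1.81818e-07 s.
t_prop = 380000/200000000 = 0.0019 s; RTT = 0.0038 s.
Cycle = t_tx + RTT = 0.00380018 s.
Throughput = L / cycle = 4000 / 0.00380018 = 1.05 Mbps.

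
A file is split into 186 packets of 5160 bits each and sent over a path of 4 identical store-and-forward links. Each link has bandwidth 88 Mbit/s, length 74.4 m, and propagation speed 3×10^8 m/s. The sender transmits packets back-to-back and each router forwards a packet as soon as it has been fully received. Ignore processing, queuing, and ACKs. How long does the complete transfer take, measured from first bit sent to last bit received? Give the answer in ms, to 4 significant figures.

11.08 ms

Per-hop transmission t_tx = L/R = 5160/88000000 = 0.0586364 ms.
Per-hop propagation t_prop = 74.4/300000000 = 0.000248 ms.
Pipeline fill: first packet needs 4·t_tx to clear all hops; remaining 185 packets each add one t_tx.
Total = (4+186-1)·t_tx + 4·t_prop = 189·0.0586364 + 4·0.000248 = 11.08 ms.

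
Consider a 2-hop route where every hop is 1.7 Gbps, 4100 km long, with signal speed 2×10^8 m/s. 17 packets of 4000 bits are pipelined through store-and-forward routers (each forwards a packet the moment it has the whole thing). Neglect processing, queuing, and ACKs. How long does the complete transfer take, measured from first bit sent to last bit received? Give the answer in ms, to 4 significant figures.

41.04 ms

Per-hop transmission t_tx = L/R = 4000/1700000000 = 0.00235294 ms.
Per-hop propagation t_prop = 4100000/200000000 = 20.5 ms.
Pipeline fill: first packet needs 2·t_tx to clear all hops; remaining 16 packets each add one t_tx.
Total = (2+17-1)·t_tx + 2·t_prop = 18·0.00235294 + 2·20.5 = 41.04 ms.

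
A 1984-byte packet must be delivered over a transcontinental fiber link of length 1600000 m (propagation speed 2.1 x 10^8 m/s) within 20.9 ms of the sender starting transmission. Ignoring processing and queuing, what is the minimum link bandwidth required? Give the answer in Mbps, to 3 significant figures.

L = 15872 bits.
Propagation delay = 1600000 / 210000000 = 7.61905 ms.
Transmission budget = 20.9 − 7.61905 = 13.281 ms.
R ≥ L / t_tx = 15872 bits / 0.013281 s = 1.20 Mbps.

1.20 Mbps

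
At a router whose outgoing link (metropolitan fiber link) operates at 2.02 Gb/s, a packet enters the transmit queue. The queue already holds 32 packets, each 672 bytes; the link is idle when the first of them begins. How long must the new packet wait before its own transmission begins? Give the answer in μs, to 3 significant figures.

Each queued packet: L/R = 5376/2020000000 = 2.66139 μs.
32 queued → 85.1644 μs.
Queuing delay = 85.2 μs.

85.2 μs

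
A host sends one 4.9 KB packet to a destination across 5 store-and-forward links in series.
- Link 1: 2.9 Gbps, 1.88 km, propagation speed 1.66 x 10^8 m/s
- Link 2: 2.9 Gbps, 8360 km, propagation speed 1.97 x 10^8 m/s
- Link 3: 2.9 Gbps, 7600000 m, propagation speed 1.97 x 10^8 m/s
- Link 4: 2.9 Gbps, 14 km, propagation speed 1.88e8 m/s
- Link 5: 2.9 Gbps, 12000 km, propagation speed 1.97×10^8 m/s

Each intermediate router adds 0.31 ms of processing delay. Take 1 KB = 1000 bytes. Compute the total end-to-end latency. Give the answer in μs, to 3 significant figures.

143000 μs

L = 39200 bits.
Transmission delay per hop = L/R = 39200/2900000000 = 13.5172 μs; 5 hops → 67.5862 μs.
Propagation delays (d/s per hop): 11.3253, 42436.5, 38578.7, 74.4681, 60913.7 μs; sum = 142015 μs.
Processing at 4 router(s): 4 × 0.31 ms = 1240 μs.
End-to-end = 143000 μs.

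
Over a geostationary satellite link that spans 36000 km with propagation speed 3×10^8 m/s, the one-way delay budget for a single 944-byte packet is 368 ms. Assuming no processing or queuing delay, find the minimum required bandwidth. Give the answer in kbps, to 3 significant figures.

L = 7552 bits.
Propagation delay = 36000000 / 300000000 = 120 ms.
Transmission budget = 368 − 120 = 248 ms.
R ≥ L / t_tx = 7552 bits / 0.248 s = 30.5 kbps.

30.5 kbps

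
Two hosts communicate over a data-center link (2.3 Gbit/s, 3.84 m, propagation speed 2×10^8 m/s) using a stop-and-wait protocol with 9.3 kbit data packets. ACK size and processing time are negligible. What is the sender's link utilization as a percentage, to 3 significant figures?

99.1 %

t_tx = L/R = 9300/2300000000 = 4.04348e-06 s.
t_prop = 3.84/200000000 = 1.92e-08 s; RTT = 3.84e-08 s.
Cycle = t_tx + RTT = 4.08188e-06 s.
Utilization = t_tx / cycle = 4.04348e-06/4.08188e-06 = 99.1 %.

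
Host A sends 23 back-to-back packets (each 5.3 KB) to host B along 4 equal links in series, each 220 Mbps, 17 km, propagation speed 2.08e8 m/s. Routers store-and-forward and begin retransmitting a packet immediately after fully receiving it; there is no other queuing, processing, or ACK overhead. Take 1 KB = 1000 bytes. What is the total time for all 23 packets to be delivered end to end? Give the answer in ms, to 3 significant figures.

Per-hop transmission t_tx = L/R = 42400/220000000 = 0.192727 ms.
Per-hop propagation t_prop = 17000/208000000 = 0.0817308 ms.
Pipeline fill: first packet needs 4·t_tx to clear all hops; remaining 22 packets each add one t_tx.
Total = (4+23-1)·t_tx + 4·t_prop = 26·0.192727 + 4·0.0817308 = 5.34 ms.

5.34 ms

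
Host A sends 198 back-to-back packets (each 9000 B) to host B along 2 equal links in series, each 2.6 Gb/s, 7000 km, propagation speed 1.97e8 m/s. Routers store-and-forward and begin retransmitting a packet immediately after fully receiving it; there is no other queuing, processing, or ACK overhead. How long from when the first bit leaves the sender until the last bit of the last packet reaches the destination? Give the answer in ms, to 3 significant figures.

Per-hop transmission t_tx = L/R = 72000/2600000000 = 0.0276923 ms.
Per-hop propagation t_prop = 7000000/197000000 = 35.533 ms.
Pipeline fill: first packet needs 2·t_tx to clear all hops; remaining 197 packets each add one t_tx.
Total = (2+198-1)·t_tx + 2·t_prop = 199·0.0276923 + 2·35.533 = 76.6 ms.

76.6 ms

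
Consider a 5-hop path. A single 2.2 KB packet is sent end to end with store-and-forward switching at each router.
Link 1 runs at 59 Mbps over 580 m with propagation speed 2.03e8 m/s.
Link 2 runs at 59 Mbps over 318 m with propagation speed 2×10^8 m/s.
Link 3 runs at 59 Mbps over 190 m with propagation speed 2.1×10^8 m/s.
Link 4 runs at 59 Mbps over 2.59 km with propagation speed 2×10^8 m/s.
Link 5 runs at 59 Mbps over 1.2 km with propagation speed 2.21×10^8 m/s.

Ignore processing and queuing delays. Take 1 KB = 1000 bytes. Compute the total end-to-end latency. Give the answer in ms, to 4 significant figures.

1.515 ms

L = 17600 bits.
Transmission delay per hop = L/R = 17600/59000000 = 0.298305 ms; 5 hops → 1.49153 ms.
Propagation delays (d/s per hop): 0.00285714, 0.00159, 0.000904762, 0.01295, 0.00542986 ms; sum = 0.0237318 ms.
End-to-end = 1.515 ms.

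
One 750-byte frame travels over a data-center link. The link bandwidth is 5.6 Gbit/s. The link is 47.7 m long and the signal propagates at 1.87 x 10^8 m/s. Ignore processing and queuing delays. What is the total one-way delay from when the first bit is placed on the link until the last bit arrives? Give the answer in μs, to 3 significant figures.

1.33 μs

L = 750 × 8 = 6000 bits.
Transmission delay = L/R = 6000 / 5600000000 = 1.07143 μs.
Propagation delay = d/s = 47.7 m / 187000000 m/s = 0.25508 μs.
Total = 1.33 μs.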